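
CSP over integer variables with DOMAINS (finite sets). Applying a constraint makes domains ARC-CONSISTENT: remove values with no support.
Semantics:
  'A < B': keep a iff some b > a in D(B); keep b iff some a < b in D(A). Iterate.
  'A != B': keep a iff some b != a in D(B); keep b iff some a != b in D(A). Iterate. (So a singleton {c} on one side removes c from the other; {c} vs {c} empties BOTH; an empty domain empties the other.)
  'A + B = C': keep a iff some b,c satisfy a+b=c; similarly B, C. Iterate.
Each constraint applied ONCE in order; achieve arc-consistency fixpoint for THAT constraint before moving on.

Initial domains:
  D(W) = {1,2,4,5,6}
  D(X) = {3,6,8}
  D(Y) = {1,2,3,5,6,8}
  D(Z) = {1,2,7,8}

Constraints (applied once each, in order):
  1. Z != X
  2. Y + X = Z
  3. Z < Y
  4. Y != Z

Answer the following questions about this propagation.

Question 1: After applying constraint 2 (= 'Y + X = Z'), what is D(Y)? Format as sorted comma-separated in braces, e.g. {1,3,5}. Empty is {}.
Answer: {1,2,5}

Derivation:
Constraint 1 (Z != X) on D(Z)={1,2,7,8} D(X)={3,6,8}: no change
Constraint 2 (Y + X = Z) on D(Y)={1,2,3,5,6,8} D(X)={3,6,8} D(Z)={1,2,7,8}: Y {1,2,3,5,6,8}->{1,2,5}; X {3,6,8}->{3,6}; Z {1,2,7,8}->{7,8}
So after constraint 2: D(Y) = {1,2,5}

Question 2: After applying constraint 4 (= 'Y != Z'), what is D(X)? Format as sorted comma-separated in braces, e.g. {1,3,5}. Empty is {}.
Constraint 1 (Z != X) on D(Z)={1,2,7,8} D(X)={3,6,8}: no change
Constraint 2 (Y + X = Z) on D(Y)={1,2,3,5,6,8} D(X)={3,6,8} D(Z)={1,2,7,8}: Y {1,2,3,5,6,8}->{1,2,5}; X {3,6,8}->{3,6}; Z {1,2,7,8}->{7,8}
Constraint 3 (Z < Y) on D(Z)={7,8} D(Y)={1,2,5}: Z {7,8}->{}; Y {1,2,5}->{}
Constraint 4 (Y != Z) on D(Y)={} D(Z)={}: no change
So after constraint 4: D(X) = {3,6}

Answer: {3,6}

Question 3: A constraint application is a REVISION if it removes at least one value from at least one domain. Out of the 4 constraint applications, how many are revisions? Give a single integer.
Constraint 1 (Z != X) on D(Z)={1,2,7,8} D(X)={3,6,8}: no change => not a revision
Constraint 2 (Y + X = Z) on D(Y)={1,2,3,5,6,8} D(X)={3,6,8} D(Z)={1,2,7,8}: Y {1,2,3,5,6,8}->{1,2,5}; X {3,6,8}->{3,6}; Z {1,2,7,8}->{7,8} => REVISION
Constraint 3 (Z < Y) on D(Z)={7,8} D(Y)={1,2,5}: Z {7,8}->{}; Y {1,2,5}->{} => REVISION
Constraint 4 (Y != Z) on D(Y)={} D(Z)={}: no change => not a revision
Total revisions = 2

Answer: 2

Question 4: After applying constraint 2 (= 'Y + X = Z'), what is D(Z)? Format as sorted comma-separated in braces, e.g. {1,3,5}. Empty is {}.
Constraint 1 (Z != X) on D(Z)={1,2,7,8} D(X)={3,6,8}: no change
Constraint 2 (Y + X = Z) on D(Y)={1,2,3,5,6,8} D(X)={3,6,8} D(Z)={1,2,7,8}: Y {1,2,3,5,6,8}->{1,2,5}; X {3,6,8}->{3,6}; Z {1,2,7,8}->{7,8}
So after constraint 2: D(Z) = {7,8}

Answer: {7,8}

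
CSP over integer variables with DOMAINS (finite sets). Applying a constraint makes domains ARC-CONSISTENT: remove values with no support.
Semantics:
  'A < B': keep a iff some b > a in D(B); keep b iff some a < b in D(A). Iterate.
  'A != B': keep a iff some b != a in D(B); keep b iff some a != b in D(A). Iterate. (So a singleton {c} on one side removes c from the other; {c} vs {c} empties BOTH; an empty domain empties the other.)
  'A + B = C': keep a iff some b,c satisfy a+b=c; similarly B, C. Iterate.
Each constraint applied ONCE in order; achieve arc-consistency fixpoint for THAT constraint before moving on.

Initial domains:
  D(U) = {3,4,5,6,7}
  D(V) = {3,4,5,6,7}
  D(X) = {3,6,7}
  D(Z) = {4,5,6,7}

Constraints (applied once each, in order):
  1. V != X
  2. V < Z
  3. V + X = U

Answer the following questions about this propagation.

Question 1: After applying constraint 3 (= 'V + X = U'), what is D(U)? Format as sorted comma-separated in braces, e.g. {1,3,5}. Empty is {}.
Answer: {6,7}

Derivation:
Constraint 1 (V != X) on D(V)={3,4,5,6,7} D(X)={3,6,7}: no change
Constraint 2 (V < Z) on D(V)={3,4,5,6,7} D(Z)={4,5,6,7}: V {3,4,5,6,7}->{3,4,5,6}
Constraint 3 (V + X = U) on D(V)={3,4,5,6} D(X)={3,6,7} D(U)={3,4,5,6,7}: V {3,4,5,6}->{3,4}; X {3,6,7}->{3}; U {3,4,5,6,7}->{6,7}
So after constraint 3: D(U) = {6,7}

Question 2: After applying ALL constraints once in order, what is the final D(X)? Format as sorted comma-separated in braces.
Answer: {3}

Derivation:
Constraint 1 (V != X) on D(V)={3,4,5,6,7} D(X)={3,6,7}: no change
Constraint 2 (V < Z) on D(V)={3,4,5,6,7} D(Z)={4,5,6,7}: V {3,4,5,6,7}->{3,4,5,6}
Constraint 3 (V + X = U) on D(V)={3,4,5,6} D(X)={3,6,7} D(U)={3,4,5,6,7}: V {3,4,5,6}->{3,4}; X {3,6,7}->{3}; U {3,4,5,6,7}->{6,7}
So after all 3 constraints: D(X) = {3}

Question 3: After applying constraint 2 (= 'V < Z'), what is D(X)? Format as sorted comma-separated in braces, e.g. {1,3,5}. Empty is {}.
Answer: {3,6,7}

Derivation:
Constraint 1 (V != X) on D(V)={3,4,5,6,7} D(X)={3,6,7}: no change
Constraint 2 (V < Z) on D(V)={3,4,5,6,7} D(Z)={4,5,6,7}: V {3,4,5,6,7}->{3,4,5,6}
So after constraint 2: D(X) = {3,6,7}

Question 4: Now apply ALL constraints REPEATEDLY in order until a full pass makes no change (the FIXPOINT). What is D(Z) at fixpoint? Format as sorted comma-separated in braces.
Answer: {5,6,7}

Derivation:
pass 0 (initial): D(Z)={4,5,6,7}
pass 1: U {3,4,5,6,7}->{6,7}; V {3,4,5,6,7}->{3,4}; X {3,6,7}->{3}
pass 2: U {6,7}->{7}; V {3,4}->{4}; Z {4,5,6,7}->{5,6,7}
pass 3: no change
Fixpoint after 3 passes: D(Z) = {5,6,7}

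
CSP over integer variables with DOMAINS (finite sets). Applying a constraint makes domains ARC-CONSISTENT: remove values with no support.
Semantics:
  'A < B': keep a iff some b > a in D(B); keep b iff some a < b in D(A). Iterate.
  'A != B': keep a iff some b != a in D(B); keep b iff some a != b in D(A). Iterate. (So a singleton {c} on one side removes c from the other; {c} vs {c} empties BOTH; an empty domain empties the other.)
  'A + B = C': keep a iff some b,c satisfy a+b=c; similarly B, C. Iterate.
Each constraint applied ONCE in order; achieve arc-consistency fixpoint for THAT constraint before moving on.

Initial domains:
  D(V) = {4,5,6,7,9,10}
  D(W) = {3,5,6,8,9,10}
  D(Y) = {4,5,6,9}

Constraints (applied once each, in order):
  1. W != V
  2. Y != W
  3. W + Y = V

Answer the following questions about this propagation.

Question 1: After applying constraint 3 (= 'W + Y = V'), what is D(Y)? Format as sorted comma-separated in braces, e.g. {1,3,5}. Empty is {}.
Answer: {4,5,6}

Derivation:
Constraint 1 (W != V) on D(W)={3,5,6,8,9,10} D(V)={4,5,6,7,9,10}: no change
Constraint 2 (Y != W) on D(Y)={4,5,6,9} D(W)={3,5,6,8,9,10}: no change
Constraint 3 (W + Y = V) on D(W)={3,5,6,8,9,10} D(Y)={4,5,6,9} D(V)={4,5,6,7,9,10}: W {3,5,6,8,9,10}->{3,5,6}; Y {4,5,6,9}->{4,5,6}; V {4,5,6,7,9,10}->{7,9,10}
So after constraint 3: D(Y) = {4,5,6}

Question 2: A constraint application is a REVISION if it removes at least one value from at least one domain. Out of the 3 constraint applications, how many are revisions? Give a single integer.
Answer: 1

Derivation:
Constraint 1 (W != V) on D(W)={3,5,6,8,9,10} D(V)={4,5,6,7,9,10}: no change => not a revision
Constraint 2 (Y != W) on D(Y)={4,5,6,9} D(W)={3,5,6,8,9,10}: no change => not a revision
Constraint 3 (W + Y = V) on D(W)={3,5,6,8,9,10} D(Y)={4,5,6,9} D(V)={4,5,6,7,9,10}: W {3,5,6,8,9,10}->{3,5,6}; Y {4,5,6,9}->{4,5,6}; V {4,5,6,7,9,10}->{7,9,10} => REVISION
Total revisions = 1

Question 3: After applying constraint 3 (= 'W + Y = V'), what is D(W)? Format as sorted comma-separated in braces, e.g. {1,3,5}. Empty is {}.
Answer: {3,5,6}

Derivation:
Constraint 1 (W != V) on D(W)={3,5,6,8,9,10} D(V)={4,5,6,7,9,10}: no change
Constraint 2 (Y != W) on D(Y)={4,5,6,9} D(W)={3,5,6,8,9,10}: no change
Constraint 3 (W + Y = V) on D(W)={3,5,6,8,9,10} D(Y)={4,5,6,9} D(V)={4,5,6,7,9,10}: W {3,5,6,8,9,10}->{3,5,6}; Y {4,5,6,9}->{4,5,6}; V {4,5,6,7,9,10}->{7,9,10}
So after constraint 3: D(W) = {3,5,6}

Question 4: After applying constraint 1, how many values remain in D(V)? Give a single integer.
Constraint 1 (W != V) on D(W)={3,5,6,8,9,10} D(V)={4,5,6,7,9,10}: no change
So after constraint 1: D(V)={4,5,6,7,9,10}, size = 6

Answer: 6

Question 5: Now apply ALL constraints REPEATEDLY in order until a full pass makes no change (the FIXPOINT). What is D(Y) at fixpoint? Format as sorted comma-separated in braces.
Answer: {4,5,6}

Derivation:
pass 0 (initial): D(Y)={4,5,6,9}
pass 1: V {4,5,6,7,9,10}->{7,9,10}; W {3,5,6,8,9,10}->{3,5,6}; Y {4,5,6,9}->{4,5,6}
pass 2: no change
Fixpoint after 2 passes: D(Y) = {4,5,6}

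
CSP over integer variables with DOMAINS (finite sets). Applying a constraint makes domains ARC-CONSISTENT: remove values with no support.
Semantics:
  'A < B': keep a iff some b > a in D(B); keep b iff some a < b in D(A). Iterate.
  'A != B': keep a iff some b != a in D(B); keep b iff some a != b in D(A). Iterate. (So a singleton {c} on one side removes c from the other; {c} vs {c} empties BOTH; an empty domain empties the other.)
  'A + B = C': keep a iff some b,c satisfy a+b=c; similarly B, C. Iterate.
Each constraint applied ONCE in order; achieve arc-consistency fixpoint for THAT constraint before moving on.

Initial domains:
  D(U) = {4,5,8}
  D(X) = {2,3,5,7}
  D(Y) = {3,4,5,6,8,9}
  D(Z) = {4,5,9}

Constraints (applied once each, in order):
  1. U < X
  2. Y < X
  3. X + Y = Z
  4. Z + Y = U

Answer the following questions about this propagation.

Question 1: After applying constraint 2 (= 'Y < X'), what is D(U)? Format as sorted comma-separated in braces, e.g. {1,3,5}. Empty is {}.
Constraint 1 (U < X) on D(U)={4,5,8} D(X)={2,3,5,7}: U {4,5,8}->{4,5}; X {2,3,5,7}->{5,7}
Constraint 2 (Y < X) on D(Y)={3,4,5,6,8,9} D(X)={5,7}: Y {3,4,5,6,8,9}->{3,4,5,6}
So after constraint 2: D(U) = {4,5}

Answer: {4,5}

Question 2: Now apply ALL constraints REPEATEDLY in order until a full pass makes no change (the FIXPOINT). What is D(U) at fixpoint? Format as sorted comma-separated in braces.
Answer: {}

Derivation:
pass 0 (initial): D(U)={4,5,8}
pass 1: U {4,5,8}->{}; X {2,3,5,7}->{5}; Y {3,4,5,6,8,9}->{}; Z {4,5,9}->{}
pass 2: X {5}->{}
pass 3: no change
Fixpoint after 3 passes: D(U) = {}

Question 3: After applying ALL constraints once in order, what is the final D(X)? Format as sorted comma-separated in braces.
Constraint 1 (U < X) on D(U)={4,5,8} D(X)={2,3,5,7}: U {4,5,8}->{4,5}; X {2,3,5,7}->{5,7}
Constraint 2 (Y < X) on D(Y)={3,4,5,6,8,9} D(X)={5,7}: Y {3,4,5,6,8,9}->{3,4,5,6}
Constraint 3 (X + Y = Z) on D(X)={5,7} D(Y)={3,4,5,6} D(Z)={4,5,9}: X {5,7}->{5}; Y {3,4,5,6}->{4}; Z {4,5,9}->{9}
Constraint 4 (Z + Y = U) on D(Z)={9} D(Y)={4} D(U)={4,5}: Z {9}->{}; Y {4}->{}; U {4,5}->{}
So after all 4 constraints: D(X) = {5}

Answer: {5}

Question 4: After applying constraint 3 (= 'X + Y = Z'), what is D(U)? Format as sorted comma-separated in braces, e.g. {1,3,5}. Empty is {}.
Answer: {4,5}

Derivation:
Constraint 1 (U < X) on D(U)={4,5,8} D(X)={2,3,5,7}: U {4,5,8}->{4,5}; X {2,3,5,7}->{5,7}
Constraint 2 (Y < X) on D(Y)={3,4,5,6,8,9} D(X)={5,7}: Y {3,4,5,6,8,9}->{3,4,5,6}
Constraint 3 (X + Y = Z) on D(X)={5,7} D(Y)={3,4,5,6} D(Z)={4,5,9}: X {5,7}->{5}; Y {3,4,5,6}->{4}; Z {4,5,9}->{9}
So after constraint 3: D(U) = {4,5}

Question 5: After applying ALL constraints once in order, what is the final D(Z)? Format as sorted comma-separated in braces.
Answer: {}

Derivation:
Constraint 1 (U < X) on D(U)={4,5,8} D(X)={2,3,5,7}: U {4,5,8}->{4,5}; X {2,3,5,7}->{5,7}
Constraint 2 (Y < X) on D(Y)={3,4,5,6,8,9} D(X)={5,7}: Y {3,4,5,6,8,9}->{3,4,5,6}
Constraint 3 (X + Y = Z) on D(X)={5,7} D(Y)={3,4,5,6} D(Z)={4,5,9}: X {5,7}->{5}; Y {3,4,5,6}->{4}; Z {4,5,9}->{9}
Constraint 4 (Z + Y = U) on D(Z)={9} D(Y)={4} D(U)={4,5}: Z {9}->{}; Y {4}->{}; U {4,5}->{}
So after all 4 constraints: D(Z) = {}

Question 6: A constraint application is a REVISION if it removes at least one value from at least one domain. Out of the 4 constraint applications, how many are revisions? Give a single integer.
Constraint 1 (U < X) on D(U)={4,5,8} D(X)={2,3,5,7}: U {4,5,8}->{4,5}; X {2,3,5,7}->{5,7} => REVISION
Constraint 2 (Y < X) on D(Y)={3,4,5,6,8,9} D(X)={5,7}: Y {3,4,5,6,8,9}->{3,4,5,6} => REVISION
Constraint 3 (X + Y = Z) on D(X)={5,7} D(Y)={3,4,5,6} D(Z)={4,5,9}: X {5,7}->{5}; Y {3,4,5,6}->{4}; Z {4,5,9}->{9} => REVISION
Constraint 4 (Z + Y = U) on D(Z)={9} D(Y)={4} D(U)={4,5}: Z {9}->{}; Y {4}->{}; U {4,5}->{} => REVISION
Total revisions = 4

Answer: 4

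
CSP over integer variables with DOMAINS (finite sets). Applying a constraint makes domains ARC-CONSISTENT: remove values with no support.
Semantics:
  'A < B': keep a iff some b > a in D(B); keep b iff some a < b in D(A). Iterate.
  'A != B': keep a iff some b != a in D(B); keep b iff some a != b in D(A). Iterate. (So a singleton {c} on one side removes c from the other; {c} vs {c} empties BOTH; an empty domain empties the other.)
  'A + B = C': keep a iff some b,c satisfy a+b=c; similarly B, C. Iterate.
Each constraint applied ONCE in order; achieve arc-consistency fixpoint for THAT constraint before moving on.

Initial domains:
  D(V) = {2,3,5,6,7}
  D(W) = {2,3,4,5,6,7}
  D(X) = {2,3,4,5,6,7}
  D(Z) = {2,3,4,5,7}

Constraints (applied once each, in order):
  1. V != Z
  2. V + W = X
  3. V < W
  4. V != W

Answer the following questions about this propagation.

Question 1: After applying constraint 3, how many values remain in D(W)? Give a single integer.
Constraint 1 (V != Z) on D(V)={2,3,5,6,7} D(Z)={2,3,4,5,7}: no change
Constraint 2 (V + W = X) on D(V)={2,3,5,6,7} D(W)={2,3,4,5,6,7} D(X)={2,3,4,5,6,7}: V {2,3,5,6,7}->{2,3,5}; W {2,3,4,5,6,7}->{2,3,4,5}; X {2,3,4,5,6,7}->{4,5,6,7}
Constraint 3 (V < W) on D(V)={2,3,5} D(W)={2,3,4,5}: V {2,3,5}->{2,3}; W {2,3,4,5}->{3,4,5}
So after constraint 3: D(W)={3,4,5}, size = 3

Answer: 3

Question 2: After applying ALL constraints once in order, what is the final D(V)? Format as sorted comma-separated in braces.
Answer: {2,3}

Derivation:
Constraint 1 (V != Z) on D(V)={2,3,5,6,7} D(Z)={2,3,4,5,7}: no change
Constraint 2 (V + W = X) on D(V)={2,3,5,6,7} D(W)={2,3,4,5,6,7} D(X)={2,3,4,5,6,7}: V {2,3,5,6,7}->{2,3,5}; W {2,3,4,5,6,7}->{2,3,4,5}; X {2,3,4,5,6,7}->{4,5,6,7}
Constraint 3 (V < W) on D(V)={2,3,5} D(W)={2,3,4,5}: V {2,3,5}->{2,3}; W {2,3,4,5}->{3,4,5}
Constraint 4 (V != W) on D(V)={2,3} D(W)={3,4,5}: no change
So after all 4 constraints: D(V) = {2,3}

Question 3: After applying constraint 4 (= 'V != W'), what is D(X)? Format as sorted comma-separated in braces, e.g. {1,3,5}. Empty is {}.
Answer: {4,5,6,7}

Derivation:
Constraint 1 (V != Z) on D(V)={2,3,5,6,7} D(Z)={2,3,4,5,7}: no change
Constraint 2 (V + W = X) on D(V)={2,3,5,6,7} D(W)={2,3,4,5,6,7} D(X)={2,3,4,5,6,7}: V {2,3,5,6,7}->{2,3,5}; W {2,3,4,5,6,7}->{2,3,4,5}; X {2,3,4,5,6,7}->{4,5,6,7}
Constraint 3 (V < W) on D(V)={2,3,5} D(W)={2,3,4,5}: V {2,3,5}->{2,3}; W {2,3,4,5}->{3,4,5}
Constraint 4 (V != W) on D(V)={2,3} D(W)={3,4,5}: no change
So after constraint 4: D(X) = {4,5,6,7}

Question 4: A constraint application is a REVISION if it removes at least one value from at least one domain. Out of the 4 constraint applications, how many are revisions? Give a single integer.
Answer: 2

Derivation:
Constraint 1 (V != Z) on D(V)={2,3,5,6,7} D(Z)={2,3,4,5,7}: no change => not a revision
Constraint 2 (V + W = X) on D(V)={2,3,5,6,7} D(W)={2,3,4,5,6,7} D(X)={2,3,4,5,6,7}: V {2,3,5,6,7}->{2,3,5}; W {2,3,4,5,6,7}->{2,3,4,5}; X {2,3,4,5,6,7}->{4,5,6,7} => REVISION
Constraint 3 (V < W) on D(V)={2,3,5} D(W)={2,3,4,5}: V {2,3,5}->{2,3}; W {2,3,4,5}->{3,4,5} => REVISION
Constraint 4 (V != W) on D(V)={2,3} D(W)={3,4,5}: no change => not a revision
Total revisions = 2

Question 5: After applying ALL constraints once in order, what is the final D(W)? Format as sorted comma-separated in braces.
Constraint 1 (V != Z) on D(V)={2,3,5,6,7} D(Z)={2,3,4,5,7}: no change
Constraint 2 (V + W = X) on D(V)={2,3,5,6,7} D(W)={2,3,4,5,6,7} D(X)={2,3,4,5,6,7}: V {2,3,5,6,7}->{2,3,5}; W {2,3,4,5,6,7}->{2,3,4,5}; X {2,3,4,5,6,7}->{4,5,6,7}
Constraint 3 (V < W) on D(V)={2,3,5} D(W)={2,3,4,5}: V {2,3,5}->{2,3}; W {2,3,4,5}->{3,4,5}
Constraint 4 (V != W) on D(V)={2,3} D(W)={3,4,5}: no change
So after all 4 constraints: D(W) = {3,4,5}

Answer: {3,4,5}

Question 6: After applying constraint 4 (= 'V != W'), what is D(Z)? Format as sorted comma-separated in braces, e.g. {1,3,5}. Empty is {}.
Constraint 1 (V != Z) on D(V)={2,3,5,6,7} D(Z)={2,3,4,5,7}: no change
Constraint 2 (V + W = X) on D(V)={2,3,5,6,7} D(W)={2,3,4,5,6,7} D(X)={2,3,4,5,6,7}: V {2,3,5,6,7}->{2,3,5}; W {2,3,4,5,6,7}->{2,3,4,5}; X {2,3,4,5,6,7}->{4,5,6,7}
Constraint 3 (V < W) on D(V)={2,3,5} D(W)={2,3,4,5}: V {2,3,5}->{2,3}; W {2,3,4,5}->{3,4,5}
Constraint 4 (V != W) on D(V)={2,3} D(W)={3,4,5}: no change
So after constraint 4: D(Z) = {2,3,4,5,7}

Answer: {2,3,4,5,7}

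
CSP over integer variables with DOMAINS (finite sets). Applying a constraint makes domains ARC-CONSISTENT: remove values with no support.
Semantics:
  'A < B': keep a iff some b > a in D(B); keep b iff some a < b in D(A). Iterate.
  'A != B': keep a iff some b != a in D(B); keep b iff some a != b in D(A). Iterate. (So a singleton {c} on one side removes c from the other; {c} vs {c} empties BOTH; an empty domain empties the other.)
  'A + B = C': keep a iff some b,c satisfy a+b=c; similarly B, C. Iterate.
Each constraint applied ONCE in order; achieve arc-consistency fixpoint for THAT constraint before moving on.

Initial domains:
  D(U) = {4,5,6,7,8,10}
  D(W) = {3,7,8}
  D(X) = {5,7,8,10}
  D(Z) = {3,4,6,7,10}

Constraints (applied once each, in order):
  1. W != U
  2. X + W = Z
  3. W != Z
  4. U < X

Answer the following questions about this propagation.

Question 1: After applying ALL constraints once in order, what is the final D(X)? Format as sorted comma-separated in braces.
Constraint 1 (W != U) on D(W)={3,7,8} D(U)={4,5,6,7,8,10}: no change
Constraint 2 (X + W = Z) on D(X)={5,7,8,10} D(W)={3,7,8} D(Z)={3,4,6,7,10}: X {5,7,8,10}->{7}; W {3,7,8}->{3}; Z {3,4,6,7,10}->{10}
Constraint 3 (W != Z) on D(W)={3} D(Z)={10}: no change
Constraint 4 (U < X) on D(U)={4,5,6,7,8,10} D(X)={7}: U {4,5,6,7,8,10}->{4,5,6}
So after all 4 constraints: D(X) = {7}

Answer: {7}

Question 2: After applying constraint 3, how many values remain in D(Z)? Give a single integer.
Answer: 1

Derivation:
Constraint 1 (W != U) on D(W)={3,7,8} D(U)={4,5,6,7,8,10}: no change
Constraint 2 (X + W = Z) on D(X)={5,7,8,10} D(W)={3,7,8} D(Z)={3,4,6,7,10}: X {5,7,8,10}->{7}; W {3,7,8}->{3}; Z {3,4,6,7,10}->{10}
Constraint 3 (W != Z) on D(W)={3} D(Z)={10}: no change
So after constraint 3: D(Z)={10}, size = 1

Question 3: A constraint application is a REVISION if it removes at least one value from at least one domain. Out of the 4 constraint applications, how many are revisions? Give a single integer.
Constraint 1 (W != U) on D(W)={3,7,8} D(U)={4,5,6,7,8,10}: no change => not a revision
Constraint 2 (X + W = Z) on D(X)={5,7,8,10} D(W)={3,7,8} D(Z)={3,4,6,7,10}: X {5,7,8,10}->{7}; W {3,7,8}->{3}; Z {3,4,6,7,10}->{10} => REVISION
Constraint 3 (W != Z) on D(W)={3} D(Z)={10}: no change => not a revision
Constraint 4 (U < X) on D(U)={4,5,6,7,8,10} D(X)={7}: U {4,5,6,7,8,10}->{4,5,6} => REVISION
Total revisions = 2

Answer: 2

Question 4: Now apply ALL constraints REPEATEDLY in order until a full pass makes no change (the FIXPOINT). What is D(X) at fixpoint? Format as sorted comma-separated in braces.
Answer: {7}

Derivation:
pass 0 (initial): D(X)={5,7,8,10}
pass 1: U {4,5,6,7,8,10}->{4,5,6}; W {3,7,8}->{3}; X {5,7,8,10}->{7}; Z {3,4,6,7,10}->{10}
pass 2: no change
Fixpoint after 2 passes: D(X) = {7}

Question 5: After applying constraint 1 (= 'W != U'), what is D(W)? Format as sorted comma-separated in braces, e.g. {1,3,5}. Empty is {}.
Answer: {3,7,8}

Derivation:
Constraint 1 (W != U) on D(W)={3,7,8} D(U)={4,5,6,7,8,10}: no change
So after constraint 1: D(W) = {3,7,8}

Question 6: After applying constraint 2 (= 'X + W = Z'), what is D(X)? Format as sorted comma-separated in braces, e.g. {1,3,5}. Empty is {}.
Answer: {7}

Derivation:
Constraint 1 (W != U) on D(W)={3,7,8} D(U)={4,5,6,7,8,10}: no change
Constraint 2 (X + W = Z) on D(X)={5,7,8,10} D(W)={3,7,8} D(Z)={3,4,6,7,10}: X {5,7,8,10}->{7}; W {3,7,8}->{3}; Z {3,4,6,7,10}->{10}
So after constraint 2: D(X) = {7}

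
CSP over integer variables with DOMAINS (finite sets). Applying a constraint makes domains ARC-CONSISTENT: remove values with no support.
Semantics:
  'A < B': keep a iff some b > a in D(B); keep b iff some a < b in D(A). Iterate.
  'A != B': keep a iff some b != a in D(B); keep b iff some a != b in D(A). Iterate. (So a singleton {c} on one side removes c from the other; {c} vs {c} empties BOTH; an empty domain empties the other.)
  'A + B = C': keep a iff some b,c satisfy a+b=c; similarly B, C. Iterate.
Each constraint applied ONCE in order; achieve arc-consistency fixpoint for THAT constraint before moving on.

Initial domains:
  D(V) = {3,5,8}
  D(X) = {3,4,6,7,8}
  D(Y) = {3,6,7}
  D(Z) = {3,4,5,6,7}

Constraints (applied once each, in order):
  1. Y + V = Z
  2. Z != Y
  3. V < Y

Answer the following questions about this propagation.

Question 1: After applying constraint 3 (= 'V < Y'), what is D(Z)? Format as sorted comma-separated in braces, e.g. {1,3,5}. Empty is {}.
Answer: {6}

Derivation:
Constraint 1 (Y + V = Z) on D(Y)={3,6,7} D(V)={3,5,8} D(Z)={3,4,5,6,7}: Y {3,6,7}->{3}; V {3,5,8}->{3}; Z {3,4,5,6,7}->{6}
Constraint 2 (Z != Y) on D(Z)={6} D(Y)={3}: no change
Constraint 3 (V < Y) on D(V)={3} D(Y)={3}: V {3}->{}; Y {3}->{}
So after constraint 3: D(Z) = {6}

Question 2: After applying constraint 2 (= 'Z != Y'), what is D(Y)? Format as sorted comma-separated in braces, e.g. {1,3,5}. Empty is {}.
Answer: {3}

Derivation:
Constraint 1 (Y + V = Z) on D(Y)={3,6,7} D(V)={3,5,8} D(Z)={3,4,5,6,7}: Y {3,6,7}->{3}; V {3,5,8}->{3}; Z {3,4,5,6,7}->{6}
Constraint 2 (Z != Y) on D(Z)={6} D(Y)={3}: no change
So after constraint 2: D(Y) = {3}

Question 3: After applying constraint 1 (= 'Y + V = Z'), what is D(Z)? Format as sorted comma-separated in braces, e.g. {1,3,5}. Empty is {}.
Constraint 1 (Y + V = Z) on D(Y)={3,6,7} D(V)={3,5,8} D(Z)={3,4,5,6,7}: Y {3,6,7}->{3}; V {3,5,8}->{3}; Z {3,4,5,6,7}->{6}
So after constraint 1: D(Z) = {6}

Answer: {6}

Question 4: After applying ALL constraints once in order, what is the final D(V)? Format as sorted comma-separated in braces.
Constraint 1 (Y + V = Z) on D(Y)={3,6,7} D(V)={3,5,8} D(Z)={3,4,5,6,7}: Y {3,6,7}->{3}; V {3,5,8}->{3}; Z {3,4,5,6,7}->{6}
Constraint 2 (Z != Y) on D(Z)={6} D(Y)={3}: no change
Constraint 3 (V < Y) on D(V)={3} D(Y)={3}: V {3}->{}; Y {3}->{}
So after all 3 constraints: D(V) = {}

Answer: {}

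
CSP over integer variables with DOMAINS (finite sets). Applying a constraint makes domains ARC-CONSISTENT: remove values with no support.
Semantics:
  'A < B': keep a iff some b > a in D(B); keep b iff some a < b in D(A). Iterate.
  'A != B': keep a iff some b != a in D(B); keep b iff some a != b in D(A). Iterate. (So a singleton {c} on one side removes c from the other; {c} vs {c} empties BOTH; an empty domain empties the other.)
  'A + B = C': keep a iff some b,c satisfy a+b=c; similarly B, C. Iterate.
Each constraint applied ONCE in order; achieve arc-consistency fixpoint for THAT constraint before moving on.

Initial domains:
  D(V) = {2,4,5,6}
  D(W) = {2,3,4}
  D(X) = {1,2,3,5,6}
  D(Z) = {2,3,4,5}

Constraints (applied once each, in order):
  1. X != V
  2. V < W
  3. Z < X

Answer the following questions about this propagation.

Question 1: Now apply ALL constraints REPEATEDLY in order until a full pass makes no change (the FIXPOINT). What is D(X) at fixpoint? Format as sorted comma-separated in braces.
pass 0 (initial): D(X)={1,2,3,5,6}
pass 1: V {2,4,5,6}->{2}; W {2,3,4}->{3,4}; X {1,2,3,5,6}->{3,5,6}
pass 2: no change
Fixpoint after 2 passes: D(X) = {3,5,6}

Answer: {3,5,6}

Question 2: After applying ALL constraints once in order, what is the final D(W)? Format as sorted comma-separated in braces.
Answer: {3,4}

Derivation:
Constraint 1 (X != V) on D(X)={1,2,3,5,6} D(V)={2,4,5,6}: no change
Constraint 2 (V < W) on D(V)={2,4,5,6} D(W)={2,3,4}: V {2,4,5,6}->{2}; W {2,3,4}->{3,4}
Constraint 3 (Z < X) on D(Z)={2,3,4,5} D(X)={1,2,3,5,6}: X {1,2,3,5,6}->{3,5,6}
So after all 3 constraints: D(W) = {3,4}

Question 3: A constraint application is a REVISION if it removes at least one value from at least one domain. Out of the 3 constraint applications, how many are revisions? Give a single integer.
Answer: 2

Derivation:
Constraint 1 (X != V) on D(X)={1,2,3,5,6} D(V)={2,4,5,6}: no change => not a revision
Constraint 2 (V < W) on D(V)={2,4,5,6} D(W)={2,3,4}: V {2,4,5,6}->{2}; W {2,3,4}->{3,4} => REVISION
Constraint 3 (Z < X) on D(Z)={2,3,4,5} D(X)={1,2,3,5,6}: X {1,2,3,5,6}->{3,5,6} => REVISION
Total revisions = 2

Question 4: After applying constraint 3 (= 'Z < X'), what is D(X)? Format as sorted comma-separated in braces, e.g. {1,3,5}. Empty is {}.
Constraint 1 (X != V) on D(X)={1,2,3,5,6} D(V)={2,4,5,6}: no change
Constraint 2 (V < W) on D(V)={2,4,5,6} D(W)={2,3,4}: V {2,4,5,6}->{2}; W {2,3,4}->{3,4}
Constraint 3 (Z < X) on D(Z)={2,3,4,5} D(X)={1,2,3,5,6}: X {1,2,3,5,6}->{3,5,6}
So after constraint 3: D(X) = {3,5,6}

Answer: {3,5,6}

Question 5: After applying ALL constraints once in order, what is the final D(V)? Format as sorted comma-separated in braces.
Constraint 1 (X != V) on D(X)={1,2,3,5,6} D(V)={2,4,5,6}: no change
Constraint 2 (V < W) on D(V)={2,4,5,6} D(W)={2,3,4}: V {2,4,5,6}->{2}; W {2,3,4}->{3,4}
Constraint 3 (Z < X) on D(Z)={2,3,4,5} D(X)={1,2,3,5,6}: X {1,2,3,5,6}->{3,5,6}
So after all 3 constraints: D(V) = {2}

Answer: {2}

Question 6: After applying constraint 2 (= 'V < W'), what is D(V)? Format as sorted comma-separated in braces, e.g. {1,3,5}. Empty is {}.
Answer: {2}

Derivation:
Constraint 1 (X != V) on D(X)={1,2,3,5,6} D(V)={2,4,5,6}: no change
Constraint 2 (V < W) on D(V)={2,4,5,6} D(W)={2,3,4}: V {2,4,5,6}->{2}; W {2,3,4}->{3,4}
So after constraint 2: D(V) = {2}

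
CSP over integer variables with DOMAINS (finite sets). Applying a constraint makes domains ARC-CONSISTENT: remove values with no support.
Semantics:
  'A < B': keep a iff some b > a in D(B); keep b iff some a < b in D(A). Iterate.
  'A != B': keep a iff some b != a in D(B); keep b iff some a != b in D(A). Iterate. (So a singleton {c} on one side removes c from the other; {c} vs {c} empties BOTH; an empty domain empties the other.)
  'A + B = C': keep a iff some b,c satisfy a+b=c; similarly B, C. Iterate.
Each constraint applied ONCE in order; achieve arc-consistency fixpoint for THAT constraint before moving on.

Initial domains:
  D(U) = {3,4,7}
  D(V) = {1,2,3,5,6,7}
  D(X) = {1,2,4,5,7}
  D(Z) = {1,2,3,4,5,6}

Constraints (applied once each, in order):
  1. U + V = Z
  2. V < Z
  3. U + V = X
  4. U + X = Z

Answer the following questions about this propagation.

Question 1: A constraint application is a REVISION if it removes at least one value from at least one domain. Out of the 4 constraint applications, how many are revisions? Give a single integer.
Constraint 1 (U + V = Z) on D(U)={3,4,7} D(V)={1,2,3,5,6,7} D(Z)={1,2,3,4,5,6}: U {3,4,7}->{3,4}; V {1,2,3,5,6,7}->{1,2,3}; Z {1,2,3,4,5,6}->{4,5,6} => REVISION
Constraint 2 (V < Z) on D(V)={1,2,3} D(Z)={4,5,6}: no change => not a revision
Constraint 3 (U + V = X) on D(U)={3,4} D(V)={1,2,3} D(X)={1,2,4,5,7}: X {1,2,4,5,7}->{4,5,7} => REVISION
Constraint 4 (U + X = Z) on D(U)={3,4} D(X)={4,5,7} D(Z)={4,5,6}: U {3,4}->{}; X {4,5,7}->{}; Z {4,5,6}->{} => REVISION
Total revisions = 3

Answer: 3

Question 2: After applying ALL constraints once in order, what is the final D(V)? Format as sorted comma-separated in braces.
Constraint 1 (U + V = Z) on D(U)={3,4,7} D(V)={1,2,3,5,6,7} D(Z)={1,2,3,4,5,6}: U {3,4,7}->{3,4}; V {1,2,3,5,6,7}->{1,2,3}; Z {1,2,3,4,5,6}->{4,5,6}
Constraint 2 (V < Z) on D(V)={1,2,3} D(Z)={4,5,6}: no change
Constraint 3 (U + V = X) on D(U)={3,4} D(V)={1,2,3} D(X)={1,2,4,5,7}: X {1,2,4,5,7}->{4,5,7}
Constraint 4 (U + X = Z) on D(U)={3,4} D(X)={4,5,7} D(Z)={4,5,6}: U {3,4}->{}; X {4,5,7}->{}; Z {4,5,6}->{}
So after all 4 constraints: D(V) = {1,2,3}

Answer: {1,2,3}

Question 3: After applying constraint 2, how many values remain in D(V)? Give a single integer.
Answer: 3

Derivation:
Constraint 1 (U + V = Z) on D(U)={3,4,7} D(V)={1,2,3,5,6,7} D(Z)={1,2,3,4,5,6}: U {3,4,7}->{3,4}; V {1,2,3,5,6,7}->{1,2,3}; Z {1,2,3,4,5,6}->{4,5,6}
Constraint 2 (V < Z) on D(V)={1,2,3} D(Z)={4,5,6}: no change
So after constraint 2: D(V)={1,2,3}, size = 3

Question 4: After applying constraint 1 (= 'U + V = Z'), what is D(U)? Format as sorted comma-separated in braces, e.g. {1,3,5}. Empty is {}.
Constraint 1 (U + V = Z) on D(U)={3,4,7} D(V)={1,2,3,5,6,7} D(Z)={1,2,3,4,5,6}: U {3,4,7}->{3,4}; V {1,2,3,5,6,7}->{1,2,3}; Z {1,2,3,4,5,6}->{4,5,6}
So after constraint 1: D(U) = {3,4}

Answer: {3,4}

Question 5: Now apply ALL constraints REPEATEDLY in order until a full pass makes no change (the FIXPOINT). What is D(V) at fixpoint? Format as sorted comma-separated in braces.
pass 0 (initial): D(V)={1,2,3,5,6,7}
pass 1: U {3,4,7}->{}; V {1,2,3,5,6,7}->{1,2,3}; X {1,2,4,5,7}->{}; Z {1,2,3,4,5,6}->{}
pass 2: V {1,2,3}->{}
pass 3: no change
Fixpoint after 3 passes: D(V) = {}

Answer: {}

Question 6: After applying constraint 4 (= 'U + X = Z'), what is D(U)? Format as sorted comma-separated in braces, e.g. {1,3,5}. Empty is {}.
Answer: {}

Derivation:
Constraint 1 (U + V = Z) on D(U)={3,4,7} D(V)={1,2,3,5,6,7} D(Z)={1,2,3,4,5,6}: U {3,4,7}->{3,4}; V {1,2,3,5,6,7}->{1,2,3}; Z {1,2,3,4,5,6}->{4,5,6}
Constraint 2 (V < Z) on D(V)={1,2,3} D(Z)={4,5,6}: no change
Constraint 3 (U + V = X) on D(U)={3,4} D(V)={1,2,3} D(X)={1,2,4,5,7}: X {1,2,4,5,7}->{4,5,7}
Constraint 4 (U + X = Z) on D(U)={3,4} D(X)={4,5,7} D(Z)={4,5,6}: U {3,4}->{}; X {4,5,7}->{}; Z {4,5,6}->{}
So after constraint 4: D(U) = {}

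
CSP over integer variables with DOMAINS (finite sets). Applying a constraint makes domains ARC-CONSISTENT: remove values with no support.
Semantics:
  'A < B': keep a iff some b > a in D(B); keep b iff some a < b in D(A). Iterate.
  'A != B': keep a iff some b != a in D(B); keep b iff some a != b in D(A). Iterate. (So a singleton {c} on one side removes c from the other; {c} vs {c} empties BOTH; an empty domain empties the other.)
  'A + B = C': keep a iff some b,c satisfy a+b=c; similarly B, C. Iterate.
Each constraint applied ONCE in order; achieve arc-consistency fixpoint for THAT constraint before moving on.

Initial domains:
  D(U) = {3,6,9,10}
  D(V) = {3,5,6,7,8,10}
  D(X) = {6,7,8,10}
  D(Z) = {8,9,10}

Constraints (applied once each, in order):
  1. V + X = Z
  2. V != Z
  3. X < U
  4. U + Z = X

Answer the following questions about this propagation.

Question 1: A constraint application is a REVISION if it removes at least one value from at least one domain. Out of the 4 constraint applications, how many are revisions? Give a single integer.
Answer: 3

Derivation:
Constraint 1 (V + X = Z) on D(V)={3,5,6,7,8,10} D(X)={6,7,8,10} D(Z)={8,9,10}: V {3,5,6,7,8,10}->{3}; X {6,7,8,10}->{6,7}; Z {8,9,10}->{9,10} => REVISION
Constraint 2 (V != Z) on D(V)={3} D(Z)={9,10}: no change => not a revision
Constraint 3 (X < U) on D(X)={6,7} D(U)={3,6,9,10}: U {3,6,9,10}->{9,10} => REVISION
Constraint 4 (U + Z = X) on D(U)={9,10} D(Z)={9,10} D(X)={6,7}: U {9,10}->{}; Z {9,10}->{}; X {6,7}->{} => REVISION
Total revisions = 3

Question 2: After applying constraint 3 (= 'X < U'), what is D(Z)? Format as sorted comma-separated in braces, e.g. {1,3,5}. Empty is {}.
Answer: {9,10}

Derivation:
Constraint 1 (V + X = Z) on D(V)={3,5,6,7,8,10} D(X)={6,7,8,10} D(Z)={8,9,10}: V {3,5,6,7,8,10}->{3}; X {6,7,8,10}->{6,7}; Z {8,9,10}->{9,10}
Constraint 2 (V != Z) on D(V)={3} D(Z)={9,10}: no change
Constraint 3 (X < U) on D(X)={6,7} D(U)={3,6,9,10}: U {3,6,9,10}->{9,10}
So after constraint 3: D(Z) = {9,10}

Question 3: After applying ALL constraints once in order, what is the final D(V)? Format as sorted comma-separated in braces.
Answer: {3}

Derivation:
Constraint 1 (V + X = Z) on D(V)={3,5,6,7,8,10} D(X)={6,7,8,10} D(Z)={8,9,10}: V {3,5,6,7,8,10}->{3}; X {6,7,8,10}->{6,7}; Z {8,9,10}->{9,10}
Constraint 2 (V != Z) on D(V)={3} D(Z)={9,10}: no change
Constraint 3 (X < U) on D(X)={6,7} D(U)={3,6,9,10}: U {3,6,9,10}->{9,10}
Constraint 4 (U + Z = X) on D(U)={9,10} D(Z)={9,10} D(X)={6,7}: U {9,10}->{}; Z {9,10}->{}; X {6,7}->{}
So after all 4 constraints: D(V) = {3}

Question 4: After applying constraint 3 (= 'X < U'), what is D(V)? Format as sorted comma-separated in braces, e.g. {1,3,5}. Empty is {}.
Answer: {3}

Derivation:
Constraint 1 (V + X = Z) on D(V)={3,5,6,7,8,10} D(X)={6,7,8,10} D(Z)={8,9,10}: V {3,5,6,7,8,10}->{3}; X {6,7,8,10}->{6,7}; Z {8,9,10}->{9,10}
Constraint 2 (V != Z) on D(V)={3} D(Z)={9,10}: no change
Constraint 3 (X < U) on D(X)={6,7} D(U)={3,6,9,10}: U {3,6,9,10}->{9,10}
So after constraint 3: D(V) = {3}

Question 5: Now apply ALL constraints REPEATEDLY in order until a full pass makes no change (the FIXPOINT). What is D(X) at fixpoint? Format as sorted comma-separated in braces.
pass 0 (initial): D(X)={6,7,8,10}
pass 1: U {3,6,9,10}->{}; V {3,5,6,7,8,10}->{3}; X {6,7,8,10}->{}; Z {8,9,10}->{}
pass 2: V {3}->{}
pass 3: no change
Fixpoint after 3 passes: D(X) = {}

Answer: {}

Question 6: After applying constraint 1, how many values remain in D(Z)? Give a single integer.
Answer: 2

Derivation:
Constraint 1 (V + X = Z) on D(V)={3,5,6,7,8,10} D(X)={6,7,8,10} D(Z)={8,9,10}: V {3,5,6,7,8,10}->{3}; X {6,7,8,10}->{6,7}; Z {8,9,10}->{9,10}
So after constraint 1: D(Z)={9,10}, size = 2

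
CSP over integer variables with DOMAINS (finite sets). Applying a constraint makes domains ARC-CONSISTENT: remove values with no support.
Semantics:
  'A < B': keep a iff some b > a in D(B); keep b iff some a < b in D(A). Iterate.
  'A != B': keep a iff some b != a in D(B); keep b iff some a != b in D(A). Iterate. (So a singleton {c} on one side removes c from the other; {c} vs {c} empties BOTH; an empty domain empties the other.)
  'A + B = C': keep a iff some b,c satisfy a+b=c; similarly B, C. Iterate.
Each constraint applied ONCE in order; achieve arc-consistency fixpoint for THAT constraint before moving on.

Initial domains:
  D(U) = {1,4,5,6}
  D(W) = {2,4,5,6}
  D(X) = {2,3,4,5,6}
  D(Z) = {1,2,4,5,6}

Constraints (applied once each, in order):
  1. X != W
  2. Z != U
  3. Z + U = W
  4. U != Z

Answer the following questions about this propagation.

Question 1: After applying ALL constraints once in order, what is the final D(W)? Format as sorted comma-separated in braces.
Answer: {2,5,6}

Derivation:
Constraint 1 (X != W) on D(X)={2,3,4,5,6} D(W)={2,4,5,6}: no change
Constraint 2 (Z != U) on D(Z)={1,2,4,5,6} D(U)={1,4,5,6}: no change
Constraint 3 (Z + U = W) on D(Z)={1,2,4,5,6} D(U)={1,4,5,6} D(W)={2,4,5,6}: Z {1,2,4,5,6}->{1,2,4,5}; U {1,4,5,6}->{1,4,5}; W {2,4,5,6}->{2,5,6}
Constraint 4 (U != Z) on D(U)={1,4,5} D(Z)={1,2,4,5}: no change
So after all 4 constraints: D(W) = {2,5,6}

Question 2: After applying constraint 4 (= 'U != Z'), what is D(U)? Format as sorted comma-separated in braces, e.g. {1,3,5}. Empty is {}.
Constraint 1 (X != W) on D(X)={2,3,4,5,6} D(W)={2,4,5,6}: no change
Constraint 2 (Z != U) on D(Z)={1,2,4,5,6} D(U)={1,4,5,6}: no change
Constraint 3 (Z + U = W) on D(Z)={1,2,4,5,6} D(U)={1,4,5,6} D(W)={2,4,5,6}: Z {1,2,4,5,6}->{1,2,4,5}; U {1,4,5,6}->{1,4,5}; W {2,4,5,6}->{2,5,6}
Constraint 4 (U != Z) on D(U)={1,4,5} D(Z)={1,2,4,5}: no change
So after constraint 4: D(U) = {1,4,5}

Answer: {1,4,5}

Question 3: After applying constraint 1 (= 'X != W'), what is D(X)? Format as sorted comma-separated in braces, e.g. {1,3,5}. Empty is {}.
Answer: {2,3,4,5,6}

Derivation:
Constraint 1 (X != W) on D(X)={2,3,4,5,6} D(W)={2,4,5,6}: no change
So after constraint 1: D(X) = {2,3,4,5,6}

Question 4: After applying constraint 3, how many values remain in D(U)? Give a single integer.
Constraint 1 (X != W) on D(X)={2,3,4,5,6} D(W)={2,4,5,6}: no change
Constraint 2 (Z != U) on D(Z)={1,2,4,5,6} D(U)={1,4,5,6}: no change
Constraint 3 (Z + U = W) on D(Z)={1,2,4,5,6} D(U)={1,4,5,6} D(W)={2,4,5,6}: Z {1,2,4,5,6}->{1,2,4,5}; U {1,4,5,6}->{1,4,5}; W {2,4,5,6}->{2,5,6}
So after constraint 3: D(U)={1,4,5}, size = 3

Answer: 3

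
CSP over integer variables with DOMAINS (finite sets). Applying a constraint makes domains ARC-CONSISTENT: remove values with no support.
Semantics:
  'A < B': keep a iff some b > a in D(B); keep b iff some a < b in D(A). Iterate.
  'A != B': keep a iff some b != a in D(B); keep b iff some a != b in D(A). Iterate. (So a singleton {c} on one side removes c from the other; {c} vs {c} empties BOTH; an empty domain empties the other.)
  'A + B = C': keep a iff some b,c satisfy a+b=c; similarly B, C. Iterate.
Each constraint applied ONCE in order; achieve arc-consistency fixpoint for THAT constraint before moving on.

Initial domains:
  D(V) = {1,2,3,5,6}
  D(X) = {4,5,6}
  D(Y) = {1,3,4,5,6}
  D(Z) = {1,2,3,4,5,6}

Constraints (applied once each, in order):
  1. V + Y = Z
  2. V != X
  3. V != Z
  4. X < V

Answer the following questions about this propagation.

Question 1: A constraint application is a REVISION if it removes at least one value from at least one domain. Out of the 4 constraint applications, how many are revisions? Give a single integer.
Constraint 1 (V + Y = Z) on D(V)={1,2,3,5,6} D(Y)={1,3,4,5,6} D(Z)={1,2,3,4,5,6}: V {1,2,3,5,6}->{1,2,3,5}; Y {1,3,4,5,6}->{1,3,4,5}; Z {1,2,3,4,5,6}->{2,3,4,5,6} => REVISION
Constraint 2 (V != X) on D(V)={1,2,3,5} D(X)={4,5,6}: no change => not a revision
Constraint 3 (V != Z) on D(V)={1,2,3,5} D(Z)={2,3,4,5,6}: no change => not a revision
Constraint 4 (X < V) on D(X)={4,5,6} D(V)={1,2,3,5}: X {4,5,6}->{4}; V {1,2,3,5}->{5} => REVISION
Total revisions = 2

Answer: 2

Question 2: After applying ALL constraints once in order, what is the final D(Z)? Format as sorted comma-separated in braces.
Answer: {2,3,4,5,6}

Derivation:
Constraint 1 (V + Y = Z) on D(V)={1,2,3,5,6} D(Y)={1,3,4,5,6} D(Z)={1,2,3,4,5,6}: V {1,2,3,5,6}->{1,2,3,5}; Y {1,3,4,5,6}->{1,3,4,5}; Z {1,2,3,4,5,6}->{2,3,4,5,6}
Constraint 2 (V != X) on D(V)={1,2,3,5} D(X)={4,5,6}: no change
Constraint 3 (V != Z) on D(V)={1,2,3,5} D(Z)={2,3,4,5,6}: no change
Constraint 4 (X < V) on D(X)={4,5,6} D(V)={1,2,3,5}: X {4,5,6}->{4}; V {1,2,3,5}->{5}
So after all 4 constraints: D(Z) = {2,3,4,5,6}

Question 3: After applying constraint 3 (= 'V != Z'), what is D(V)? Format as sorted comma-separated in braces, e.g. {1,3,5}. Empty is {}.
Constraint 1 (V + Y = Z) on D(V)={1,2,3,5,6} D(Y)={1,3,4,5,6} D(Z)={1,2,3,4,5,6}: V {1,2,3,5,6}->{1,2,3,5}; Y {1,3,4,5,6}->{1,3,4,5}; Z {1,2,3,4,5,6}->{2,3,4,5,6}
Constraint 2 (V != X) on D(V)={1,2,3,5} D(X)={4,5,6}: no change
Constraint 3 (V != Z) on D(V)={1,2,3,5} D(Z)={2,3,4,5,6}: no change
So after constraint 3: D(V) = {1,2,3,5}

Answer: {1,2,3,5}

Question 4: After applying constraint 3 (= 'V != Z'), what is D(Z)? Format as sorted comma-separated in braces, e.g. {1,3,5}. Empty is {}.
Answer: {2,3,4,5,6}

Derivation:
Constraint 1 (V + Y = Z) on D(V)={1,2,3,5,6} D(Y)={1,3,4,5,6} D(Z)={1,2,3,4,5,6}: V {1,2,3,5,6}->{1,2,3,5}; Y {1,3,4,5,6}->{1,3,4,5}; Z {1,2,3,4,5,6}->{2,3,4,5,6}
Constraint 2 (V != X) on D(V)={1,2,3,5} D(X)={4,5,6}: no change
Constraint 3 (V != Z) on D(V)={1,2,3,5} D(Z)={2,3,4,5,6}: no change
So after constraint 3: D(Z) = {2,3,4,5,6}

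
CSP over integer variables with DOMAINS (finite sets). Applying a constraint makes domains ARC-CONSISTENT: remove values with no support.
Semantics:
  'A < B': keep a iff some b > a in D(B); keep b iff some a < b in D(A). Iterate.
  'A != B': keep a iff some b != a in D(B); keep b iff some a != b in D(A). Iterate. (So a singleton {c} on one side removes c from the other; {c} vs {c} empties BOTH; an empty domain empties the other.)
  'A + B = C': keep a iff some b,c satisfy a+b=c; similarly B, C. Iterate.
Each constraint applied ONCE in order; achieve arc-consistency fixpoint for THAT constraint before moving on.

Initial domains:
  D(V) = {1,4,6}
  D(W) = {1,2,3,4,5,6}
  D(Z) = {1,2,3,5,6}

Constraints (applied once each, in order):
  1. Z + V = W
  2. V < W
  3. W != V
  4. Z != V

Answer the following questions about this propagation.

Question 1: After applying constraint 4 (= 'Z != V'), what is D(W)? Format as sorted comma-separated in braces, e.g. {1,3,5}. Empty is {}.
Constraint 1 (Z + V = W) on D(Z)={1,2,3,5,6} D(V)={1,4,6} D(W)={1,2,3,4,5,6}: Z {1,2,3,5,6}->{1,2,3,5}; V {1,4,6}->{1,4}; W {1,2,3,4,5,6}->{2,3,4,5,6}
Constraint 2 (V < W) on D(V)={1,4} D(W)={2,3,4,5,6}: no change
Constraint 3 (W != V) on D(W)={2,3,4,5,6} D(V)={1,4}: no change
Constraint 4 (Z != V) on D(Z)={1,2,3,5} D(V)={1,4}: no change
So after constraint 4: D(W) = {2,3,4,5,6}

Answer: {2,3,4,5,6}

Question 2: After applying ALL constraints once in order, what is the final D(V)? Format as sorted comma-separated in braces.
Answer: {1,4}

Derivation:
Constraint 1 (Z + V = W) on D(Z)={1,2,3,5,6} D(V)={1,4,6} D(W)={1,2,3,4,5,6}: Z {1,2,3,5,6}->{1,2,3,5}; V {1,4,6}->{1,4}; W {1,2,3,4,5,6}->{2,3,4,5,6}
Constraint 2 (V < W) on D(V)={1,4} D(W)={2,3,4,5,6}: no change
Constraint 3 (W != V) on D(W)={2,3,4,5,6} D(V)={1,4}: no change
Constraint 4 (Z != V) on D(Z)={1,2,3,5} D(V)={1,4}: no change
So after all 4 constraints: D(V) = {1,4}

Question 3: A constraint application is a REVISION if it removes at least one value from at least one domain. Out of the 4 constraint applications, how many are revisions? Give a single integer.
Constraint 1 (Z + V = W) on D(Z)={1,2,3,5,6} D(V)={1,4,6} D(W)={1,2,3,4,5,6}: Z {1,2,3,5,6}->{1,2,3,5}; V {1,4,6}->{1,4}; W {1,2,3,4,5,6}->{2,3,4,5,6} => REVISION
Constraint 2 (V < W) on D(V)={1,4} D(W)={2,3,4,5,6}: no change => not a revision
Constraint 3 (W != V) on D(W)={2,3,4,5,6} D(V)={1,4}: no change => not a revision
Constraint 4 (Z != V) on D(Z)={1,2,3,5} D(V)={1,4}: no change => not a revision
Total revisions = 1

Answer: 1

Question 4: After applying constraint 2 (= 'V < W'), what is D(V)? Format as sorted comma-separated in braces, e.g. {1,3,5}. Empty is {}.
Answer: {1,4}

Derivation:
Constraint 1 (Z + V = W) on D(Z)={1,2,3,5,6} D(V)={1,4,6} D(W)={1,2,3,4,5,6}: Z {1,2,3,5,6}->{1,2,3,5}; V {1,4,6}->{1,4}; W {1,2,3,4,5,6}->{2,3,4,5,6}
Constraint 2 (V < W) on D(V)={1,4} D(W)={2,3,4,5,6}: no change
So after constraint 2: D(V) = {1,4}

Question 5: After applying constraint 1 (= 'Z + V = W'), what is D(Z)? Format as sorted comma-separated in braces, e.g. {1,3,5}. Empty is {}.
Constraint 1 (Z + V = W) on D(Z)={1,2,3,5,6} D(V)={1,4,6} D(W)={1,2,3,4,5,6}: Z {1,2,3,5,6}->{1,2,3,5}; V {1,4,6}->{1,4}; W {1,2,3,4,5,6}->{2,3,4,5,6}
So after constraint 1: D(Z) = {1,2,3,5}

Answer: {1,2,3,5}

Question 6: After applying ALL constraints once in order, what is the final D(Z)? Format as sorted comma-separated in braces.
Answer: {1,2,3,5}

Derivation:
Constraint 1 (Z + V = W) on D(Z)={1,2,3,5,6} D(V)={1,4,6} D(W)={1,2,3,4,5,6}: Z {1,2,3,5,6}->{1,2,3,5}; V {1,4,6}->{1,4}; W {1,2,3,4,5,6}->{2,3,4,5,6}
Constraint 2 (V < W) on D(V)={1,4} D(W)={2,3,4,5,6}: no change
Constraint 3 (W != V) on D(W)={2,3,4,5,6} D(V)={1,4}: no change
Constraint 4 (Z != V) on D(Z)={1,2,3,5} D(V)={1,4}: no change
So after all 4 constraints: D(Z) = {1,2,3,5}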